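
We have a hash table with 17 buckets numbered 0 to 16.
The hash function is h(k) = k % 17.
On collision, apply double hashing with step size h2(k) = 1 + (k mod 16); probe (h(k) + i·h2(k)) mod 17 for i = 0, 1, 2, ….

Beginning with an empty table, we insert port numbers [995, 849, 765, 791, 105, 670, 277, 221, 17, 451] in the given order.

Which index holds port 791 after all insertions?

8

Insert 995: h=9, slot 9 empty → index 9.
Insert 849: h=16, slot 16 empty → index 16.
Insert 765: h=0, slot 0 empty → index 0.
Insert 791: h=9, h2=8, slots 9,0 occupied → index 8.
Insert 105: h=3, slot 3 empty → index 3.
Insert 670: h=7, slot 7 empty → index 7.
Insert 277: h=5, slot 5 empty → index 5.
Insert 221: h=0, h2=14, slot 0 occupied → index 14.
Insert 17: h=0, h2=2, slot 0 occupied → index 2.
Insert 451: h=9, h2=4, slot 9 occupied → index 13.
Table: [765, —, 17, 105, —, 277, —, 670, 791, 995, —, —, —, 451, 221, —, 849]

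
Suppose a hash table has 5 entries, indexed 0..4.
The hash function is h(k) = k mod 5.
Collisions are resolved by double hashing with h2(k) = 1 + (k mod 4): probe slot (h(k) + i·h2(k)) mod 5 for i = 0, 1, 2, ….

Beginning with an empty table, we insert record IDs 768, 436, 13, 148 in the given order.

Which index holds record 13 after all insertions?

768: h=3 -> slot 3
436: h=1 -> slot 1
13: h=3, h2=2, probe 3,0 -> slot 0
148: h=3, h2=1, probe 3,4 -> slot 4
Table: [13, 436, _, 768, 148]

0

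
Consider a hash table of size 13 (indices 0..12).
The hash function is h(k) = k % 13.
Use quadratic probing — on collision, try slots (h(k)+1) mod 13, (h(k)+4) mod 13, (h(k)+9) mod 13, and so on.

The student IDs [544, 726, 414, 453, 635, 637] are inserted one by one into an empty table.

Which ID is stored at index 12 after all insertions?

726

544 hashes to 11; slot 11 is free -> place at 11.
726 hashes to 11; 11 taken -> place at 12.
414 hashes to 11; 11,12 taken -> place at 2.
453 hashes to 11; 11,12,2 taken -> place at 7.
635 hashes to 11; 11,12,2,7 taken -> place at 1.
637 hashes to 0; slot 0 is free -> place at 0.
Table: [637, 635, 414, —, —, —, —, 453, —, —, —, 544, 726]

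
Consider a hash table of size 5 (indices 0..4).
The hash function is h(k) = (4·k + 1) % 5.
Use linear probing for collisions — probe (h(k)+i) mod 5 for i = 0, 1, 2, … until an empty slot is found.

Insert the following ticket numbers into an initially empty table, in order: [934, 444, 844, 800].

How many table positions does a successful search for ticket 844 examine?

Insert 934: h=2, slot 2 empty => index 2.
Insert 444: h=2, slot 2 occupied => index 3.
Insert 844: h=2, slots 2,3 occupied => index 4.
Insert 800: h=1, slot 1 empty => index 1.
Table: [—, 800, 934, 444, 844]
Lookup 844: h=2, probe 2,3,4 → found at 4.

3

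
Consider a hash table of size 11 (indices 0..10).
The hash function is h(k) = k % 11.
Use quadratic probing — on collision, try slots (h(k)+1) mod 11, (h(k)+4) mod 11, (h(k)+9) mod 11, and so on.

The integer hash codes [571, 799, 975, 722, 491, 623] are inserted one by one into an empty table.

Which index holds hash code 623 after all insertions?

Insert 571: h=10, slot 10 empty → index 10.
Insert 799: h=7, slot 7 empty → index 7.
Insert 975: h=7, slot 7 occupied → index 8.
Insert 722: h=7, slots 7,8 occupied → index 0.
Insert 491: h=7, slots 7,8,0 occupied → index 5.
Insert 623: h=7, slots 7,8,0,5 occupied → index 1.
Table: [722, 623, _, _, _, 491, _, 799, 975, _, 571]

1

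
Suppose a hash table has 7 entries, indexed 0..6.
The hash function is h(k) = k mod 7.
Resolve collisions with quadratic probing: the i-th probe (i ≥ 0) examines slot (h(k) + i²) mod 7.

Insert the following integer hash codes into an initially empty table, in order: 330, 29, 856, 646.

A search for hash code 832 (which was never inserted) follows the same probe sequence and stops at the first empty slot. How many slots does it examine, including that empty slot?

Insert 330: h=1, slot 1 empty => index 1.
Insert 29: h=1, slot 1 occupied => index 2.
Insert 856: h=2, slot 2 occupied => index 3.
Insert 646: h=2, slots 2,3 occupied => index 6.
Table: [∅, 330, 29, 856, ∅, ∅, 646]
Lookup 832: h=6, probe 6,0 → slot 0 empty, not found.

2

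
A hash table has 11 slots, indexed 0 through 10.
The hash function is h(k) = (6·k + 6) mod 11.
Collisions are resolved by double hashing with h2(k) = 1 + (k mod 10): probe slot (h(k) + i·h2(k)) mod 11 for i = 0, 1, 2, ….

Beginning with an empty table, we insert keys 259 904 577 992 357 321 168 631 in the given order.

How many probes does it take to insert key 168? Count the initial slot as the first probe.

259 hashes to 9; slot 9 is free => place at 9.
904 hashes to 7; slot 7 is free => place at 7.
577 hashes to 3; slot 3 is free => place at 3.
992 hashes to 7, h2=3; 7 taken => place at 10.
357 hashes to 3, h2=8; 3 taken => place at 0.
321 hashes to 7, h2=2; 7,9,0 taken => place at 2.
168 hashes to 2, h2=9; 2,0,9,7 taken => place at 5.
631 hashes to 8; slot 8 is free => place at 8.
Table: [357, ∅, 321, 577, ∅, 168, ∅, 904, 631, 259, 992]

5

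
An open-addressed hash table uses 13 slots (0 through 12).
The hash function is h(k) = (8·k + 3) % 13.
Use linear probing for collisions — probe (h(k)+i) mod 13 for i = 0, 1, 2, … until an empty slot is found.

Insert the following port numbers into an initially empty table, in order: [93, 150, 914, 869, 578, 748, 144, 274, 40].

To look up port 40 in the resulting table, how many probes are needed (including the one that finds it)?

93 hashes to 6; slot 6 is free => place at 6.
150 hashes to 7; slot 7 is free => place at 7.
914 hashes to 9; slot 9 is free => place at 9.
869 hashes to 0; slot 0 is free => place at 0.
578 hashes to 12; slot 12 is free => place at 12.
748 hashes to 7; 7 taken => place at 8.
144 hashes to 11; slot 11 is free => place at 11.
274 hashes to 11; 11,12,0 taken => place at 1.
40 hashes to 11; 11,12,0,1 taken => place at 2.
Table: [869, 274, 40, _, _, _, 93, 150, 748, 914, _, 144, 578]
Lookup 40: h=11, probe 11,12,0,1,2 → found at 2.

5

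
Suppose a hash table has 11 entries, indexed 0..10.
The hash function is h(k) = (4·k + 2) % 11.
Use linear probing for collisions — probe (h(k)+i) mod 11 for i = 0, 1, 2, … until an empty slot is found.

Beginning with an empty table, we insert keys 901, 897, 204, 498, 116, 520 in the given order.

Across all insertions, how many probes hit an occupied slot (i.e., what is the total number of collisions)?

901 hashes to 9; slot 9 is free => place at 9.
897 hashes to 4; slot 4 is free => place at 4.
204 hashes to 4; 4 taken => place at 5.
498 hashes to 3; slot 3 is free => place at 3.
116 hashes to 4; 4,5 taken => place at 6.
520 hashes to 3; 3,4,5,6 taken => place at 7.
Table: [., ., ., 498, 897, 204, 116, 520, ., 901, .]

7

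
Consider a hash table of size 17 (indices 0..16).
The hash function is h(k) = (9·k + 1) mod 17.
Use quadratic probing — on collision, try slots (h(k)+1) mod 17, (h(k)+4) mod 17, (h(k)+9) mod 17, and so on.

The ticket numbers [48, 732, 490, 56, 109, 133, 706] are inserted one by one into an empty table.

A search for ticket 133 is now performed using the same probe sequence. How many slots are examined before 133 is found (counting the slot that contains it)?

4

48 hashes to 8; slot 8 is free → place at 8.
732 hashes to 10; slot 10 is free → place at 10.
490 hashes to 8; 8 taken → place at 9.
56 hashes to 12; slot 12 is free → place at 12.
109 hashes to 13; slot 13 is free → place at 13.
133 hashes to 8; 8,9,12 taken → place at 0.
706 hashes to 14; slot 14 is free → place at 14.
Table: [133, ∅, ∅, ∅, ∅, ∅, ∅, ∅, 48, 490, 732, ∅, 56, 109, 706, ∅, ∅]
Lookup 133: h=8, probe 8,9,12,0 → found at 0.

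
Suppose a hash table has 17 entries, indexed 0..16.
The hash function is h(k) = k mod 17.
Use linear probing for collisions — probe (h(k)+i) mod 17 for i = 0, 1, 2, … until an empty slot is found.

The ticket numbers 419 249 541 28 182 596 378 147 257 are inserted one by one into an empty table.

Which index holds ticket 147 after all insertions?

16

Insert 419: h=11, slot 11 empty → index 11.
Insert 249: h=11, slot 11 occupied → index 12.
Insert 541: h=14, slot 14 empty → index 14.
Insert 28: h=11, slots 11,12 occupied → index 13.
Insert 182: h=12, slots 12,13,14 occupied → index 15.
Insert 596: h=1, slot 1 empty → index 1.
Insert 378: h=4, slot 4 empty → index 4.
Insert 147: h=11, slots 11,12,13,14,15 occupied → index 16.
Insert 257: h=2, slot 2 empty → index 2.
Table: [-, 596, 257, -, 378, -, -, -, -, -, -, 419, 249, 28, 541, 182, 147]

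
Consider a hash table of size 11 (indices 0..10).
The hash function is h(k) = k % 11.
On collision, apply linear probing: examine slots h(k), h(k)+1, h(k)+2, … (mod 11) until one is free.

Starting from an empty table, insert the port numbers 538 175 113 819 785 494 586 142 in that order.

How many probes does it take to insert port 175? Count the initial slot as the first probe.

538: h=10 -> slot 10
175: h=10, probe 10,0 -> slot 0
113: h=3 -> slot 3
819: h=5 -> slot 5
785: h=4 -> slot 4
494: h=10, probe 10,0,1 -> slot 1
586: h=3, probe 3,4,5,6 -> slot 6
142: h=10, probe 10,0,1,2 -> slot 2
Table: [175, 494, 142, 113, 785, 819, 586, -, -, -, 538]

2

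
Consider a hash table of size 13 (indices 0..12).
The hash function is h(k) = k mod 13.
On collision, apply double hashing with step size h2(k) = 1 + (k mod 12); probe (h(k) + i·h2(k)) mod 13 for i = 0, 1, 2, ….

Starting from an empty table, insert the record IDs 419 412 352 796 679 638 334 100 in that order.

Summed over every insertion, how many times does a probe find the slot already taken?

6

419: h=3 → slot 3
412: h=9 → slot 9
352: h=1 → slot 1
796: h=3, h2=5, probe 3,8 → slot 8
679: h=3, h2=8, probe 3,11 → slot 11
638: h=1, h2=3, probe 1,4 → slot 4
334: h=9, h2=11, probe 9,7 → slot 7
100: h=9, h2=5, probe 9,1,6 → slot 6
Table: [∅, 352, ∅, 419, 638, ∅, 100, 334, 796, 412, ∅, 679, ∅]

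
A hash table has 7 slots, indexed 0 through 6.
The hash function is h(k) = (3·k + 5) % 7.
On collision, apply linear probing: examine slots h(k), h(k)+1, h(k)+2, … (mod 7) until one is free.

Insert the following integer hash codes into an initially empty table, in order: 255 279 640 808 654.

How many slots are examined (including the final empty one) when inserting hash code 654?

Insert 255: h=0, slot 0 empty => index 0.
Insert 279: h=2, slot 2 empty => index 2.
Insert 640: h=0, slot 0 occupied => index 1.
Insert 808: h=0, slots 0,1,2 occupied => index 3.
Insert 654: h=0, slots 0,1,2,3 occupied => index 4.
Table: [255, 640, 279, 808, 654, ., .]

5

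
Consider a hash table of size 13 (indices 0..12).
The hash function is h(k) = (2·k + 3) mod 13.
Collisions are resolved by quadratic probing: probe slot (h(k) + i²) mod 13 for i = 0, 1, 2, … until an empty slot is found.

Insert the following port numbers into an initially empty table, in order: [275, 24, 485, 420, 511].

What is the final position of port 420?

2

Insert 275: h=7, slot 7 empty → index 7.
Insert 24: h=12, slot 12 empty → index 12.
Insert 485: h=11, slot 11 empty → index 11.
Insert 420: h=11, slots 11,12 occupied → index 2.
Insert 511: h=11, slots 11,12,2,7 occupied → index 1.
Table: [_, 511, 420, _, _, _, _, 275, _, _, _, 485, 24]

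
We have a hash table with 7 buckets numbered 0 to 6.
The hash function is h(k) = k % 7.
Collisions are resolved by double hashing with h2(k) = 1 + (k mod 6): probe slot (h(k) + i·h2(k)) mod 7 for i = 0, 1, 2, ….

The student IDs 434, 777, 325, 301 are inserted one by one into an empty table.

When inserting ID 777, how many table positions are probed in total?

2

434 hashes to 0; slot 0 is free => place at 0.
777 hashes to 0, h2=4; 0 taken => place at 4.
325 hashes to 3; slot 3 is free => place at 3.
301 hashes to 0, h2=2; 0 taken => place at 2.
Table: [434, ., 301, 325, 777, ., .]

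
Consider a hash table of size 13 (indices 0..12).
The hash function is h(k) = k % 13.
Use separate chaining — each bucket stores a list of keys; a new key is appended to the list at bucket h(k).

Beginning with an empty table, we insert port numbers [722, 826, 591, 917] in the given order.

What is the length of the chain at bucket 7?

3

722 → bucket 7
826 → bucket 7 (collision)
591 → bucket 6
917 → bucket 7 (collision)
Final buckets:
0: .
1: .
2: .
3: .
4: .
5: .
6: 591
7: 722 -> 826 -> 917
8: .
9: .
10: .
11: .
12: .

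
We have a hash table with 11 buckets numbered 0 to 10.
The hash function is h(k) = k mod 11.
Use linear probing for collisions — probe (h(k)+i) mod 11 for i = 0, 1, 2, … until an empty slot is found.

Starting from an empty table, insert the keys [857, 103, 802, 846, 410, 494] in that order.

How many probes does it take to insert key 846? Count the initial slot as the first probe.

Insert 857: h=10, slot 10 empty => index 10.
Insert 103: h=4, slot 4 empty => index 4.
Insert 802: h=10, slot 10 occupied => index 0.
Insert 846: h=10, slots 10,0 occupied => index 1.
Insert 410: h=3, slot 3 empty => index 3.
Insert 494: h=10, slots 10,0,1 occupied => index 2.
Table: [802, 846, 494, 410, 103, ., ., ., ., ., 857]

3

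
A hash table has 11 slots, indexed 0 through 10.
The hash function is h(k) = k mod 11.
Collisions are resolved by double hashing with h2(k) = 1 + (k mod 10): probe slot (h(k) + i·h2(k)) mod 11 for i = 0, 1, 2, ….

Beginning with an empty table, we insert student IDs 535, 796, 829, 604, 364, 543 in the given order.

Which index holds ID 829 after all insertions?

3

Insert 535: h=7, slot 7 empty -> index 7.
Insert 796: h=4, slot 4 empty -> index 4.
Insert 829: h=4, h2=10, slot 4 occupied -> index 3.
Insert 604: h=10, slot 10 empty -> index 10.
Insert 364: h=1, slot 1 empty -> index 1.
Insert 543: h=4, h2=4, slot 4 occupied -> index 8.
Table: [-, 364, -, 829, 796, -, -, 535, 543, -, 604]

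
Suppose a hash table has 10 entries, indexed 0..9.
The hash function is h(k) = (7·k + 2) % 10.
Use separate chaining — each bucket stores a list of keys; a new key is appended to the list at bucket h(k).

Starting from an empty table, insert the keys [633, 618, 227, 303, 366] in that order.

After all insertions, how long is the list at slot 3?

Insert 633: h=3, bucket 3 empty → new chain.
Insert 618: h=8, bucket 8 empty → new chain.
Insert 227: h=1, bucket 1 empty → new chain.
Insert 303: h=3, bucket 3 nonempty → append to chain.
Insert 366: h=4, bucket 4 empty → new chain.
Final buckets:
0: —
1: 227
2: —
3: 633 -> 303
4: 366
5: —
6: —
7: —
8: 618
9: —

2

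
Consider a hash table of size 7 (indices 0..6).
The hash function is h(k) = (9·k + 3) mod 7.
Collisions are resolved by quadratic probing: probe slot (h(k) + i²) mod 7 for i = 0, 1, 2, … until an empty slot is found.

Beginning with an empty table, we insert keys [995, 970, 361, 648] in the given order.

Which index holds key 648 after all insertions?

995: h=5 -> slot 5
970: h=4 -> slot 4
361: h=4, probe 4,5,1 -> slot 1
648: h=4, probe 4,5,1,6 -> slot 6
Table: [-, 361, -, -, 970, 995, 648]

6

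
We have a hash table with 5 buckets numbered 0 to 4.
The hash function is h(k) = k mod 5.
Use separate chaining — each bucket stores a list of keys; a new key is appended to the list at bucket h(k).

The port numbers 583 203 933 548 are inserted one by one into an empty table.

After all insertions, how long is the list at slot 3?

Insert 583: h=3, bucket 3 empty -> new chain.
Insert 203: h=3, bucket 3 nonempty -> append to chain.
Insert 933: h=3, bucket 3 nonempty -> append to chain.
Insert 548: h=3, bucket 3 nonempty -> append to chain.
Final buckets:
0: .
1: .
2: .
3: 583 -> 203 -> 933 -> 548
4: .

4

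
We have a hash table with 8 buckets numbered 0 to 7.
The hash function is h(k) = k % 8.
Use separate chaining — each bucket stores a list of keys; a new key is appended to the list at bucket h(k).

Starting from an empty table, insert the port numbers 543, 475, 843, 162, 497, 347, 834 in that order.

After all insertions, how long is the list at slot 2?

2

Insert 543: h=7, bucket 7 empty -> new chain.
Insert 475: h=3, bucket 3 empty -> new chain.
Insert 843: h=3, bucket 3 nonempty -> append to chain.
Insert 162: h=2, bucket 2 empty -> new chain.
Insert 497: h=1, bucket 1 empty -> new chain.
Insert 347: h=3, bucket 3 nonempty -> append to chain.
Insert 834: h=2, bucket 2 nonempty -> append to chain.
Final buckets:
0: .
1: 497
2: 162 -> 834
3: 475 -> 843 -> 347
4: .
5: .
6: .
7: 543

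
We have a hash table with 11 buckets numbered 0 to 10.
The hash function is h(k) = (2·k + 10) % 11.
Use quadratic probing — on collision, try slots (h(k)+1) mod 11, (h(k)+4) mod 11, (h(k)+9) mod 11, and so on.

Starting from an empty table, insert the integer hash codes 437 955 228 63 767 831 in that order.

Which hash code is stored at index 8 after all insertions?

63

437 hashes to 4; slot 4 is free -> place at 4.
955 hashes to 6; slot 6 is free -> place at 6.
228 hashes to 4; 4 taken -> place at 5.
63 hashes to 4; 4,5 taken -> place at 8.
767 hashes to 4; 4,5,8 taken -> place at 2.
831 hashes to 0; slot 0 is free -> place at 0.
Table: [831, ., 767, ., 437, 228, 955, ., 63, ., .]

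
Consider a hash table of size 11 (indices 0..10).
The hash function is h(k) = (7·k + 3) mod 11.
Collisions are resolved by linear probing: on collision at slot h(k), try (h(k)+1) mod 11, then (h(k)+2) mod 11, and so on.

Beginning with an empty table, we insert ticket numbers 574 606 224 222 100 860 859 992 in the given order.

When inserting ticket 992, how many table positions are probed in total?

8

Insert 574: h=6, slot 6 empty -> index 6.
Insert 606: h=10, slot 10 empty -> index 10.
Insert 224: h=9, slot 9 empty -> index 9.
Insert 222: h=6, slot 6 occupied -> index 7.
Insert 100: h=10, slot 10 occupied -> index 0.
Insert 860: h=6, slots 6,7 occupied -> index 8.
Insert 859: h=10, slots 10,0 occupied -> index 1.
Insert 992: h=6, slots 6,7,8,9,10,0,1 occupied -> index 2.
Table: [100, 859, 992, ., ., ., 574, 222, 860, 224, 606]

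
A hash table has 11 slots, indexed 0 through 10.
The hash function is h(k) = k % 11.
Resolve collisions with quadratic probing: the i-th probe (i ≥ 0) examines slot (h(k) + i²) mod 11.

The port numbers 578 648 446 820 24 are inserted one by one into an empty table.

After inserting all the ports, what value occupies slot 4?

820

578 hashes to 6; slot 6 is free => place at 6.
648 hashes to 10; slot 10 is free => place at 10.
446 hashes to 6; 6 taken => place at 7.
820 hashes to 6; 6,7,10 taken => place at 4.
24 hashes to 2; slot 2 is free => place at 2.
Table: [_, _, 24, _, 820, _, 578, 446, _, _, 648]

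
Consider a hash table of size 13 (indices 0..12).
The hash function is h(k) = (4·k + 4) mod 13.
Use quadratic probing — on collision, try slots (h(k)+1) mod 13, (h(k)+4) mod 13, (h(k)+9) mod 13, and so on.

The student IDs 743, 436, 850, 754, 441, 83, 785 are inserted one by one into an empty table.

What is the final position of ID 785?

7

Insert 743: h=12, slot 12 empty → index 12.
Insert 436: h=6, slot 6 empty → index 6.
Insert 850: h=11, slot 11 empty → index 11.
Insert 754: h=4, slot 4 empty → index 4.
Insert 441: h=0, slot 0 empty → index 0.
Insert 83: h=11, slots 11,12 occupied → index 2.
Insert 785: h=11, slots 11,12,2 occupied → index 7.
Table: [441, —, 83, —, 754, —, 436, 785, —, —, —, 850, 743]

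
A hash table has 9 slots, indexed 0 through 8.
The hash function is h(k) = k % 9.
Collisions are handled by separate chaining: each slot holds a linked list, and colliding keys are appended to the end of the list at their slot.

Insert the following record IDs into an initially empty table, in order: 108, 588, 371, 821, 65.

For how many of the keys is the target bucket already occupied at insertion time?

2

Insert 108: h=0, bucket 0 empty → new chain.
Insert 588: h=3, bucket 3 empty → new chain.
Insert 371: h=2, bucket 2 empty → new chain.
Insert 821: h=2, bucket 2 nonempty → append to chain.
Insert 65: h=2, bucket 2 nonempty → append to chain.
Final buckets:
0: 108
1: ∅
2: 371 -> 821 -> 65
3: 588
4: ∅
5: ∅
6: ∅
7: ∅
8: ∅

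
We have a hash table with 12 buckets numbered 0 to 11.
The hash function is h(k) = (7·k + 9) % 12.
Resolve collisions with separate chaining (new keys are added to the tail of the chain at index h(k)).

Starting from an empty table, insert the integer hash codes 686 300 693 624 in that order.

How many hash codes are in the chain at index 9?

Insert 686: h=11, bucket 11 empty → new chain.
Insert 300: h=9, bucket 9 empty → new chain.
Insert 693: h=0, bucket 0 empty → new chain.
Insert 624: h=9, bucket 9 nonempty → append to chain.
Final buckets:
0: 693
1: ∅
2: ∅
3: ∅
4: ∅
5: ∅
6: ∅
7: ∅
8: ∅
9: 300 -> 624
10: ∅
11: 686

2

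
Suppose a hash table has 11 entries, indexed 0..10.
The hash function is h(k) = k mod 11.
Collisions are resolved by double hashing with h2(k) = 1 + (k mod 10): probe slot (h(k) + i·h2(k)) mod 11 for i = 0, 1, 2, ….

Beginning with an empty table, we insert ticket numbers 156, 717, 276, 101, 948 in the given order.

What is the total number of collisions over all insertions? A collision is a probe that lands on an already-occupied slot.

Insert 156: h=2, slot 2 empty -> index 2.
Insert 717: h=2, h2=8, slot 2 occupied -> index 10.
Insert 276: h=1, slot 1 empty -> index 1.
Insert 101: h=2, h2=2, slot 2 occupied -> index 4.
Insert 948: h=2, h2=9, slot 2 occupied -> index 0.
Table: [948, 276, 156, ∅, 101, ∅, ∅, ∅, ∅, ∅, 717]

3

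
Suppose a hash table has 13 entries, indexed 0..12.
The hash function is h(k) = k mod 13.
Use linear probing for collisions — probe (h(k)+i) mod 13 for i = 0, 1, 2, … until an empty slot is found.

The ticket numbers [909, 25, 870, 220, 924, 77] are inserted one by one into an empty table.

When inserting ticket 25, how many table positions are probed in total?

Insert 909: h=12, slot 12 empty => index 12.
Insert 25: h=12, slot 12 occupied => index 0.
Insert 870: h=12, slots 12,0 occupied => index 1.
Insert 220: h=12, slots 12,0,1 occupied => index 2.
Insert 924: h=1, slots 1,2 occupied => index 3.
Insert 77: h=12, slots 12,0,1,2,3 occupied => index 4.
Table: [25, 870, 220, 924, 77, —, —, —, —, —, —, —, 909]

2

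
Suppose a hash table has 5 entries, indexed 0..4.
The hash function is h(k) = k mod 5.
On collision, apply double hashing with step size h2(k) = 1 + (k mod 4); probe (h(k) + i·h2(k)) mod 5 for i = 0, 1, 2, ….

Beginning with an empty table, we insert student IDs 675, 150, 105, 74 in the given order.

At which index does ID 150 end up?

3

675: h=0 => slot 0
150: h=0, h2=3, probe 0,3 => slot 3
105: h=0, h2=2, probe 0,2 => slot 2
74: h=4 => slot 4
Table: [675, _, 105, 150, 74]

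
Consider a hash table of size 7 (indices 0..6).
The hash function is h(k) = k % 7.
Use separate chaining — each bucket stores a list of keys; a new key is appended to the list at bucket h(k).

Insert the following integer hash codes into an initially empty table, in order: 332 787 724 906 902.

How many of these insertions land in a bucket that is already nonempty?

3

332 → bucket 3
787 → bucket 3 (collision)
724 → bucket 3 (collision)
906 → bucket 3 (collision)
902 → bucket 6
Final buckets:
0: ∅
1: ∅
2: ∅
3: 332 -> 787 -> 724 -> 906
4: ∅
5: ∅
6: 902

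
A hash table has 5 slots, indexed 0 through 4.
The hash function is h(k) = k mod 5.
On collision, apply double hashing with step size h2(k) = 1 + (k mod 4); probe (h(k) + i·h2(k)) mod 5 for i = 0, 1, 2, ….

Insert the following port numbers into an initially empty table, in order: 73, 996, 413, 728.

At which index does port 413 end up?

0

Insert 73: h=3, slot 3 empty -> index 3.
Insert 996: h=1, slot 1 empty -> index 1.
Insert 413: h=3, h2=2, slot 3 occupied -> index 0.
Insert 728: h=3, h2=1, slot 3 occupied -> index 4.
Table: [413, 996, ∅, 73, 728]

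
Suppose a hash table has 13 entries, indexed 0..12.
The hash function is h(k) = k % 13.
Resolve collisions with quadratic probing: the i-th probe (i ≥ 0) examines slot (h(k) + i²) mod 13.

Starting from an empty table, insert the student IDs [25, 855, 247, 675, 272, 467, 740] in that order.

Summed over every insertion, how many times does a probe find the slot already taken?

14

25: h=12 -> slot 12
855: h=10 -> slot 10
247: h=0 -> slot 0
675: h=12, probe 12,0,3 -> slot 3
272: h=12, probe 12,0,3,8 -> slot 8
467: h=12, probe 12,0,3,8,2 -> slot 2
740: h=12, probe 12,0,3,8,2,11 -> slot 11
Table: [247, ., 467, 675, ., ., ., ., 272, ., 855, 740, 25]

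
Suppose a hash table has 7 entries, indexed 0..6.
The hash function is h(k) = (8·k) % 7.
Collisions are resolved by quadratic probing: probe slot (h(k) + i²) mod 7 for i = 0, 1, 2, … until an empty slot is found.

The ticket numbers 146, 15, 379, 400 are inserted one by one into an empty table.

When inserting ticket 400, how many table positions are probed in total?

3

146 hashes to 6; slot 6 is free → place at 6.
15 hashes to 1; slot 1 is free → place at 1.
379 hashes to 1; 1 taken → place at 2.
400 hashes to 1; 1,2 taken → place at 5.
Table: [∅, 15, 379, ∅, ∅, 400, 146]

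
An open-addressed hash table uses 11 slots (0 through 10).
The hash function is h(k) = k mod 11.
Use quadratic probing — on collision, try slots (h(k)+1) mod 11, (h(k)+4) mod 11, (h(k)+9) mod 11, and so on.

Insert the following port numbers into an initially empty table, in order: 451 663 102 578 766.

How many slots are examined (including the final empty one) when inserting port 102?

451 hashes to 0; slot 0 is free => place at 0.
663 hashes to 3; slot 3 is free => place at 3.
102 hashes to 3; 3 taken => place at 4.
578 hashes to 6; slot 6 is free => place at 6.
766 hashes to 7; slot 7 is free => place at 7.
Table: [451, _, _, 663, 102, _, 578, 766, _, _, _]

2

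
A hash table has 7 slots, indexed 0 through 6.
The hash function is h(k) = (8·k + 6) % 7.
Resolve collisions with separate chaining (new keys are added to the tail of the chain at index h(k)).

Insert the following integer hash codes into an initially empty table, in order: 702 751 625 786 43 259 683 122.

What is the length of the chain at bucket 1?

4

702 → bucket 1
751 → bucket 1 (collision)
625 → bucket 1 (collision)
786 → bucket 1 (collision)
43 → bucket 0
259 → bucket 6
683 → bucket 3
122 → bucket 2
Final buckets:
0: 43
1: 702 -> 751 -> 625 -> 786
2: 122
3: 683
4: ∅
5: ∅
6: 259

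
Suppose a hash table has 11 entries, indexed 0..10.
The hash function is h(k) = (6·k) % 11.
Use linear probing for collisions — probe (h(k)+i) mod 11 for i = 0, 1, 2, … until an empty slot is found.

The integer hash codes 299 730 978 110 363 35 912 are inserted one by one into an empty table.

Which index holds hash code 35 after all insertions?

4

299: h=1 => slot 1
730: h=2 => slot 2
978: h=5 => slot 5
110: h=0 => slot 0
363: h=0, probe 0,1,2,3 => slot 3
35: h=1, probe 1,2,3,4 => slot 4
912: h=5, probe 5,6 => slot 6
Table: [110, 299, 730, 363, 35, 978, 912, ∅, ∅, ∅, ∅]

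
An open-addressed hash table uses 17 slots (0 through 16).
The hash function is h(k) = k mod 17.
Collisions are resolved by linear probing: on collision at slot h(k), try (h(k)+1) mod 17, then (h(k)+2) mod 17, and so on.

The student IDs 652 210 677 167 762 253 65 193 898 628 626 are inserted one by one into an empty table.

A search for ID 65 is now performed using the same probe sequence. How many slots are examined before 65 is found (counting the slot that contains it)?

652 hashes to 6; slot 6 is free -> place at 6.
210 hashes to 6; 6 taken -> place at 7.
677 hashes to 14; slot 14 is free -> place at 14.
167 hashes to 14; 14 taken -> place at 15.
762 hashes to 14; 14,15 taken -> place at 16.
253 hashes to 15; 15,16 taken -> place at 0.
65 hashes to 14; 14,15,16,0 taken -> place at 1.
193 hashes to 6; 6,7 taken -> place at 8.
898 hashes to 14; 14,15,16,0,1 taken -> place at 2.
628 hashes to 16; 16,0,1,2 taken -> place at 3.
626 hashes to 14; 14,15,16,0,1,2,3 taken -> place at 4.
Table: [253, 65, 898, 628, 626, —, 652, 210, 193, —, —, —, —, —, 677, 167, 762]
Lookup 65: h=14, probe 14,15,16,0,1 → found at 1.

5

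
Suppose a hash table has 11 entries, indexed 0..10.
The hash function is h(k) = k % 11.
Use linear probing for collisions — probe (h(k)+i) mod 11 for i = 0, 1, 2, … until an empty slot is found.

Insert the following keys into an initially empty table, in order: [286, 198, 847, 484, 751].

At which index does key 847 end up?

2

Insert 286: h=0, slot 0 empty -> index 0.
Insert 198: h=0, slot 0 occupied -> index 1.
Insert 847: h=0, slots 0,1 occupied -> index 2.
Insert 484: h=0, slots 0,1,2 occupied -> index 3.
Insert 751: h=3, slot 3 occupied -> index 4.
Table: [286, 198, 847, 484, 751, -, -, -, -, -, -]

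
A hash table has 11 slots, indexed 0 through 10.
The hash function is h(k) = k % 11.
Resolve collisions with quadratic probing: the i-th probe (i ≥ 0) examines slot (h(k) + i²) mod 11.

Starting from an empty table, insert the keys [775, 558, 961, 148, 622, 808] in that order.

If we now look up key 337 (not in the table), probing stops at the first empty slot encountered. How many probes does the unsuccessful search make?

3

Insert 775: h=5, slot 5 empty => index 5.
Insert 558: h=8, slot 8 empty => index 8.
Insert 961: h=4, slot 4 empty => index 4.
Insert 148: h=5, slot 5 occupied => index 6.
Insert 622: h=6, slot 6 occupied => index 7.
Insert 808: h=5, slots 5,6 occupied => index 9.
Table: [-, -, -, -, 961, 775, 148, 622, 558, 808, -]
Lookup 337: h=7, probe 7,8,0 → slot 0 empty, not found.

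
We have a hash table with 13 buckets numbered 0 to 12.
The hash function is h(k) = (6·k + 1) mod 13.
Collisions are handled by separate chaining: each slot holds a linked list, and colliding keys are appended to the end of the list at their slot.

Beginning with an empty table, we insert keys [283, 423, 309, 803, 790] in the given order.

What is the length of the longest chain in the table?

Insert 283: h=9, bucket 9 empty → new chain.
Insert 423: h=4, bucket 4 empty → new chain.
Insert 309: h=9, bucket 9 nonempty → append to chain.
Insert 803: h=9, bucket 9 nonempty → append to chain.
Insert 790: h=9, bucket 9 nonempty → append to chain.
Final buckets:
0: -
1: -
2: -
3: -
4: 423
5: -
6: -
7: -
8: -
9: 283 -> 309 -> 803 -> 790
10: -
11: -
12: -

4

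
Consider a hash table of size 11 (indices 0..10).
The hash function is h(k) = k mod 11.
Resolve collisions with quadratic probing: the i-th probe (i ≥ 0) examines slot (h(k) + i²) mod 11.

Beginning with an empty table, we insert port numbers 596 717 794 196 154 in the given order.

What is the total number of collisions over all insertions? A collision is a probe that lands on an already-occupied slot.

596 hashes to 2; slot 2 is free => place at 2.
717 hashes to 2; 2 taken => place at 3.
794 hashes to 2; 2,3 taken => place at 6.
196 hashes to 9; slot 9 is free => place at 9.
154 hashes to 0; slot 0 is free => place at 0.
Table: [154, _, 596, 717, _, _, 794, _, _, 196, _]

3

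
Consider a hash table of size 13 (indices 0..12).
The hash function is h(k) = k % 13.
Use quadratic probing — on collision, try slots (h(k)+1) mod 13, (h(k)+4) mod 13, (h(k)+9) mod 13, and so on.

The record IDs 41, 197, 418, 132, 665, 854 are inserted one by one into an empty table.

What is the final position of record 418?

6

Insert 41: h=2, slot 2 empty => index 2.
Insert 197: h=2, slot 2 occupied => index 3.
Insert 418: h=2, slots 2,3 occupied => index 6.
Insert 132: h=2, slots 2,3,6 occupied => index 11.
Insert 665: h=2, slots 2,3,6,11 occupied => index 5.
Insert 854: h=9, slot 9 empty => index 9.
Table: [∅, ∅, 41, 197, ∅, 665, 418, ∅, ∅, 854, ∅, 132, ∅]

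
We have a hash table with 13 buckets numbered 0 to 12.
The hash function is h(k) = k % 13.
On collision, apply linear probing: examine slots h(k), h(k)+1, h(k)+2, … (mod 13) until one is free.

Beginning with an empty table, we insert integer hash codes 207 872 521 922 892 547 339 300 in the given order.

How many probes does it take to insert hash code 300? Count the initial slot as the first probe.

5

207: h=12 => slot 12
872: h=1 => slot 1
521: h=1, probe 1,2 => slot 2
922: h=12, probe 12,0 => slot 0
892: h=8 => slot 8
547: h=1, probe 1,2,3 => slot 3
339: h=1, probe 1,2,3,4 => slot 4
300: h=1, probe 1,2,3,4,5 => slot 5
Table: [922, 872, 521, 547, 339, 300, ., ., 892, ., ., ., 207]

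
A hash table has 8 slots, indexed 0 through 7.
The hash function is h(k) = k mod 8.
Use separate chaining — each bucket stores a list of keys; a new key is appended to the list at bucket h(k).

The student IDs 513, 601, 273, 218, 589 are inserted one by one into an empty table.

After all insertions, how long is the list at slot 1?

3

513 → bucket 1
601 → bucket 1 (collision)
273 → bucket 1 (collision)
218 → bucket 2
589 → bucket 5
Final buckets:
0: —
1: 513 -> 601 -> 273
2: 218
3: —
4: —
5: 589
6: —
7: —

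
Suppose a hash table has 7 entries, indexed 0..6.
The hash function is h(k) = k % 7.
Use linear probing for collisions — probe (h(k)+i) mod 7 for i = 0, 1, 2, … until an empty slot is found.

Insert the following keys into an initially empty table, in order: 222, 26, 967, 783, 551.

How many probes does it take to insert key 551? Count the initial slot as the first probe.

5

222 hashes to 5; slot 5 is free => place at 5.
26 hashes to 5; 5 taken => place at 6.
967 hashes to 1; slot 1 is free => place at 1.
783 hashes to 6; 6 taken => place at 0.
551 hashes to 5; 5,6,0,1 taken => place at 2.
Table: [783, 967, 551, —, —, 222, 26]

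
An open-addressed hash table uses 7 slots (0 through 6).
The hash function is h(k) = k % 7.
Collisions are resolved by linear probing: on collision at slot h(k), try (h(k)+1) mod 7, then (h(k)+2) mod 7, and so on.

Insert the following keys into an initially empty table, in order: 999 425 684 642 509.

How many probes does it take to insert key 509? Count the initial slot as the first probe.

Insert 999: h=5, slot 5 empty → index 5.
Insert 425: h=5, slot 5 occupied → index 6.
Insert 684: h=5, slots 5,6 occupied → index 0.
Insert 642: h=5, slots 5,6,0 occupied → index 1.
Insert 509: h=5, slots 5,6,0,1 occupied → index 2.
Table: [684, 642, 509, _, _, 999, 425]

5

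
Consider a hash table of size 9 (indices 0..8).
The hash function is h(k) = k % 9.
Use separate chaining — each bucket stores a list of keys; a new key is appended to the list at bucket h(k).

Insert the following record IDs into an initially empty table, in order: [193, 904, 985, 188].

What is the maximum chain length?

193 → bucket 4
904 → bucket 4 (collision)
985 → bucket 4 (collision)
188 → bucket 8
Final buckets:
0: -
1: -
2: -
3: -
4: 193 -> 904 -> 985
5: -
6: -
7: -
8: 188

3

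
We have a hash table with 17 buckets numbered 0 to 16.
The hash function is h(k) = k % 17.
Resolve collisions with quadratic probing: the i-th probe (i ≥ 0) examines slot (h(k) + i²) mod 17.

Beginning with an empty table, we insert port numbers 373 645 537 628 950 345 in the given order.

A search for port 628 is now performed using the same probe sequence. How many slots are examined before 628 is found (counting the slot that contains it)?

Insert 373: h=16, slot 16 empty -> index 16.
Insert 645: h=16, slot 16 occupied -> index 0.
Insert 537: h=10, slot 10 empty -> index 10.
Insert 628: h=16, slots 16,0 occupied -> index 3.
Insert 950: h=15, slot 15 empty -> index 15.
Insert 345: h=5, slot 5 empty -> index 5.
Table: [645, -, -, 628, -, 345, -, -, -, -, 537, -, -, -, -, 950, 373]
Lookup 628: h=16, probe 16,0,3 → found at 3.

3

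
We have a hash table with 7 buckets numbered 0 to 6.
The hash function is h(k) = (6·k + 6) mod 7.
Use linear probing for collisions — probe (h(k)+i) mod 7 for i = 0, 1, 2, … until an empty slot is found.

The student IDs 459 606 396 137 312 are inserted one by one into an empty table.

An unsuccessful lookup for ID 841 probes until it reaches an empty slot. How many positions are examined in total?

459 hashes to 2; slot 2 is free → place at 2.
606 hashes to 2; 2 taken → place at 3.
396 hashes to 2; 2,3 taken → place at 4.
137 hashes to 2; 2,3,4 taken → place at 5.
312 hashes to 2; 2,3,4,5 taken → place at 6.
Table: [_, _, 459, 606, 396, 137, 312]
Lookup 841: h=5, probe 5,6,0 → slot 0 empty, not found.

3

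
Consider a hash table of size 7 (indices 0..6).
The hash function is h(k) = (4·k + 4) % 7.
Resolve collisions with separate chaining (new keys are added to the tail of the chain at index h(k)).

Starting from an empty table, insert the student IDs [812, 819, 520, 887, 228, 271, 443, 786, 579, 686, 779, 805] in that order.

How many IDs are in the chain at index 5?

812 -> bucket 4
819 -> bucket 4 (collision)
520 -> bucket 5
887 -> bucket 3
228 -> bucket 6
271 -> bucket 3 (collision)
443 -> bucket 5 (collision)
786 -> bucket 5 (collision)
579 -> bucket 3 (collision)
686 -> bucket 4 (collision)
779 -> bucket 5 (collision)
805 -> bucket 4 (collision)
Final buckets:
0: _
1: _
2: _
3: 887 -> 271 -> 579
4: 812 -> 819 -> 686 -> 805
5: 520 -> 443 -> 786 -> 779
6: 228

4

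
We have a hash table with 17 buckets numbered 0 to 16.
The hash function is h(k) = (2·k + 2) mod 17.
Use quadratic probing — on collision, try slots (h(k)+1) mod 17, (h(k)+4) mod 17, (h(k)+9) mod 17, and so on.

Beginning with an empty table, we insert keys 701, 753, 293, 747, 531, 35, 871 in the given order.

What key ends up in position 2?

871

701 hashes to 10; slot 10 is free => place at 10.
753 hashes to 12; slot 12 is free => place at 12.
293 hashes to 10; 10 taken => place at 11.
747 hashes to 0; slot 0 is free => place at 0.
531 hashes to 10; 10,11 taken => place at 14.
35 hashes to 4; slot 4 is free => place at 4.
871 hashes to 10; 10,11,14 taken => place at 2.
Table: [747, —, 871, —, 35, —, —, —, —, —, 701, 293, 753, —, 531, —, —]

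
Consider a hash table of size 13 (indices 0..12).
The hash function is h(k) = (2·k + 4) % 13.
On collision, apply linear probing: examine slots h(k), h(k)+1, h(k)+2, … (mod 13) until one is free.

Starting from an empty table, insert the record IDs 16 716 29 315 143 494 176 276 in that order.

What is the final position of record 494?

Insert 16: h=10, slot 10 empty → index 10.
Insert 716: h=6, slot 6 empty → index 6.
Insert 29: h=10, slot 10 occupied → index 11.
Insert 315: h=10, slots 10,11 occupied → index 12.
Insert 143: h=4, slot 4 empty → index 4.
Insert 494: h=4, slot 4 occupied → index 5.
Insert 176: h=5, slots 5,6 occupied → index 7.
Insert 276: h=10, slots 10,11,12 occupied → index 0.
Table: [276, _, _, _, 143, 494, 716, 176, _, _, 16, 29, 315]

5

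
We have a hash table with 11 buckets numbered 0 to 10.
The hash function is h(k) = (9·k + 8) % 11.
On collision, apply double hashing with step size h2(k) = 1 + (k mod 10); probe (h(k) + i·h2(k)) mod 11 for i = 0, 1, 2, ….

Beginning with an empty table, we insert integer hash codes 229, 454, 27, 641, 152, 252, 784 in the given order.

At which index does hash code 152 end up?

7

Insert 229: h=1, slot 1 empty -> index 1.
Insert 454: h=2, slot 2 empty -> index 2.
Insert 27: h=9, slot 9 empty -> index 9.
Insert 641: h=2, h2=2, slot 2 occupied -> index 4.
Insert 152: h=1, h2=3, slots 1,4 occupied -> index 7.
Insert 252: h=10, slot 10 empty -> index 10.
Insert 784: h=2, h2=5, slots 2,7,1 occupied -> index 6.
Table: [-, 229, 454, -, 641, -, 784, 152, -, 27, 252]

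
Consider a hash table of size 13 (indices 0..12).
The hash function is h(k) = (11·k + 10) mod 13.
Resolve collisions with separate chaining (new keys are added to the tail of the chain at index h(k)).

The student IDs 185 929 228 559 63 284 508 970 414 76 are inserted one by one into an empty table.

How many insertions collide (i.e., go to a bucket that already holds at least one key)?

3

Insert 185: h=4, bucket 4 empty -> new chain.
Insert 929: h=11, bucket 11 empty -> new chain.
Insert 228: h=9, bucket 9 empty -> new chain.
Insert 559: h=10, bucket 10 empty -> new chain.
Insert 63: h=1, bucket 1 empty -> new chain.
Insert 284: h=1, bucket 1 nonempty -> append to chain.
Insert 508: h=8, bucket 8 empty -> new chain.
Insert 970: h=7, bucket 7 empty -> new chain.
Insert 414: h=1, bucket 1 nonempty -> append to chain.
Insert 76: h=1, bucket 1 nonempty -> append to chain.
Final buckets:
0: —
1: 63 -> 284 -> 414 -> 76
2: —
3: —
4: 185
5: —
6: —
7: 970
8: 508
9: 228
10: 559
11: 929
12: —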